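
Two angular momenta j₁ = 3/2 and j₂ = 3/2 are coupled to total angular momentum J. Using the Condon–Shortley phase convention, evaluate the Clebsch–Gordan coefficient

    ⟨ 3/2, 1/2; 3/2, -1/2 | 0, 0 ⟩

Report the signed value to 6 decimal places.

−√(1/4) = -0.500000

√[1·3!0!0!/4! · 2!1!1!2!0!0!] = √(1)
  +(−1)^1/∏(1,2,0,0,0,0)! = -1/2  (running -1/2)
⟨..|..⟩ = √(1)·(-1/2) = -0.500000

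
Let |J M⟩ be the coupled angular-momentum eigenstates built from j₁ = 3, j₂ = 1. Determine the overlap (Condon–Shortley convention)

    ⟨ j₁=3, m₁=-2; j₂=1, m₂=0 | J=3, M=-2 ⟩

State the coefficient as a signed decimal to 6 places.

triangle: 1!*5!*1!/8! = 120/40320
(j±m)!: 1!*5!*1!*1!*1!*5! = 14400
prefactor² = (2J+1)*Δ*N² = 300
  k=0: +1/(0!*1!*5!*1!*0!*0!) = 1/120
  k=1: −1/(1!*0!*4!*0!*1!*1!) = -1/24
Σ = -1/30  ⇒  CG² = 300*(-1/30)² = 1/3
CG = −√(1/3) = -0.577350

−√(1/3) = -0.577350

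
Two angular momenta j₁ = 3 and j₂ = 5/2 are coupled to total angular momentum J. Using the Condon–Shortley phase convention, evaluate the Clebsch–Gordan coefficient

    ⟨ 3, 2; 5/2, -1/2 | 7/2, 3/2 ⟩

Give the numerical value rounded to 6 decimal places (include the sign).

√[8·2!4!3!/10! · 5!1!2!3!5!2!] = √(1536/7)
  +(−1)^0/∏(0,2,1,2,3,1)! = 1/24  (running 1/24)
  +(−1)^1/∏(1,1,0,1,4,2)! = -1/48  (running 1/48)
⟨..|..⟩ = √(1536/7)·(1/48) = +0.308607

+0.308607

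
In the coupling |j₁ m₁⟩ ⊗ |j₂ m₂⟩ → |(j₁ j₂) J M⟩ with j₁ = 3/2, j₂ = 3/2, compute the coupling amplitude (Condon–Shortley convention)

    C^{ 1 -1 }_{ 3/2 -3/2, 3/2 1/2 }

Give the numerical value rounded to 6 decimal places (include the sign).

+0.547723

j₁+j₂−J=2  J+j₁−j₂=1  J−j₁+j₂=1  j₁+j₂+J+1=5
(j₁±m₁, j₂±m₂, J±M) = (0,3,2,1,0,2)
P² = 6/5
sum k=2..2:
  [2] +1/2 = 1/2
S = 1/2
C² = P²·S² = 3/10 ; C = +0.547723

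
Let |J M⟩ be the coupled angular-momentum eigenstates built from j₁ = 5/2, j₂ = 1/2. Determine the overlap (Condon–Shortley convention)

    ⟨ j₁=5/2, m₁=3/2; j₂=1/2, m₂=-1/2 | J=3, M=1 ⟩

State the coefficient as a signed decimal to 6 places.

√[7·0!5!1!/7! · 4!1!0!1!4!2!] = √(192)
  +(−1)^0/∏(0,0,1,0,4,1)! = 1/24  (running 1/24)
⟨..|..⟩ = √(192)·(1/24) = +0.577350

+0.577350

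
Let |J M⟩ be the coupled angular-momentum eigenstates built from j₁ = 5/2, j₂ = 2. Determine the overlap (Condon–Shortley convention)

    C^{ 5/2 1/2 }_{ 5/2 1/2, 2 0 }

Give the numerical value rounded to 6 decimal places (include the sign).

√[6·2!3!2!/8! · 3!2!2!2!3!2!] = √(72/35)
  +(−1)^0/∏(0,2,2,2,1,0)! = 1/8  (running 1/8)
  +(−1)^1/∏(1,1,1,1,2,1)! = -1/2  (running -3/8)
  +(−1)^2/∏(2,0,0,0,3,2)! = 1/24  (running -1/3)
⟨..|..⟩ = √(72/35)·(-1/3) = -0.478091

−√(8/35) ≈ -0.478091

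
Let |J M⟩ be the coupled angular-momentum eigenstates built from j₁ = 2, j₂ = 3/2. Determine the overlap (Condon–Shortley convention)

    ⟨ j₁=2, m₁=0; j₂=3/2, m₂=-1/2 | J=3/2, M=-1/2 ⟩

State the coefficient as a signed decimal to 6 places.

−√(1/5) = -0.447214

√[4·2!2!1!/6! · 2!2!1!2!1!2!] = √(16/45)
  +(−1)^0/∏(0,2,2,1,0,0)! = 1/4  (running 1/4)
  +(−1)^1/∏(1,1,1,0,1,1)! = -1  (running -3/4)
⟨..|..⟩ = √(16/45)·(-3/4) = -0.447214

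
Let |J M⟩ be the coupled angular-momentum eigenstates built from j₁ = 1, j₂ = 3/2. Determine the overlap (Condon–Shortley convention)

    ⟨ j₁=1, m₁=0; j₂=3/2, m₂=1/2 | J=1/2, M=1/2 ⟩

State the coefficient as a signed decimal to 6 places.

triangle: 2!*0!*1!/4! = 2/24
(j±m)!: 1!*1!*2!*1!*1!*0! = 2
prefactor² = (2J+1)*Δ*N² = 1/3
  k=1: −1/(1!*1!*0!*1!*0!*0!) = -1
Σ = -1  ⇒  CG² = 1/3*(-1)² = 1/3
CG = −√(1/3) = -0.577350

-0.577350  (= −√(1/3))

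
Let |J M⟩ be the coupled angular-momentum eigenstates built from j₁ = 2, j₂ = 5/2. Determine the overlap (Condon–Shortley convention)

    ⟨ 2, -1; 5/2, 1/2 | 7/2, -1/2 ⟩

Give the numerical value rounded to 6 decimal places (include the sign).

triangle: 1!·3!·4!/9! = 144/362880
(j±m)!: 1!·3!·3!·2!·3!·4! = 10368
prefactor² = (2J+1)·Δ·N² = 1152/35
  k=0: +1/(0!·1!·3!·3!·0!·1!) = 1/36
  k=1: −1/(1!·0!·2!·2!·1!·2!) = -1/8
Σ = -7/72  ⇒  CG² = 1152/35·(-7/72)² = 14/45
CG = −√(14/45) = -0.557773

−√(14/45) = -0.557773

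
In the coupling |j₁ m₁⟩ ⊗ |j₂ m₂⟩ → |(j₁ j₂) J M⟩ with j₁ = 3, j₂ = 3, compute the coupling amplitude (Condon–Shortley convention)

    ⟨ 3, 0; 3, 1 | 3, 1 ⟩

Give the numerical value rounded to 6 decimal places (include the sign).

triangle: 3!*3!*3!/10! = 216/3628800
(j±m)!: 3!*3!*4!*2!*4!*2! = 82944
prefactor² = (2J+1)*Δ*N² = 864/25
  k=1: −1/(1!*2!*2!*3!*1!*0!) = -1/24
  k=2: +1/(2!*1!*1!*2!*2!*1!) = 1/8
  k=3: −1/(3!*0!*0!*1!*3!*2!) = -1/72
Σ = 5/72  ⇒  CG² = 864/25*5/72² = 1/6
CG = +√(1/6) = +0.408248

+√(1/6) ≈ +0.408248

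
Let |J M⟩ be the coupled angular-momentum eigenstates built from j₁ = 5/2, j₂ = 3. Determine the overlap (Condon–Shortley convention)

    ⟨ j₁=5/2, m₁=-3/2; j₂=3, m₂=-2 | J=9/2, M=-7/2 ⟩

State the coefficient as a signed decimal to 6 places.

+0.100504

√[10·1!4!5!/11! · 1!4!1!5!1!8!] = √(921600/11)
  +(−1)^0/∏(0,1,4,1,0,4)! = 1/576  (running 1/576)
  +(−1)^1/∏(1,0,3,0,1,5)! = -1/720  (running 1/2880)
⟨..|..⟩ = √(921600/11)·(1/2880) = +0.100504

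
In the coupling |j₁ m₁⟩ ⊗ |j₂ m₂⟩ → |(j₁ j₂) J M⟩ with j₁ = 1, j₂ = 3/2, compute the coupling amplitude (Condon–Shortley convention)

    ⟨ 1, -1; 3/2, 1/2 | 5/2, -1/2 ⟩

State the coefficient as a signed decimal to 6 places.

+0.547723

√[6·0!2!3!/6! · 0!2!2!1!2!3!] = √(24/5)
  +(−1)^0/∏(0,0,2,2,0,1)! = 1/4  (running 1/4)
⟨..|..⟩ = √(24/5)·(1/4) = +0.547723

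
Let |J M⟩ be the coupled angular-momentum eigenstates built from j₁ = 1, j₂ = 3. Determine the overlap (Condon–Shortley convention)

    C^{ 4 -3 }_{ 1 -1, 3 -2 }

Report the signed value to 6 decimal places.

+√(3/4) = +0.866025

triangle: 0!*2!*6!/9! = 1440/362880
(j±m)!: 0!*2!*1!*5!*1!*7! = 1209600
prefactor² = (2J+1)*Δ*N² = 43200
  k=0: +1/(0!*0!*2!*1!*0!*5!) = 1/240
Σ = 1/240  ⇒  CG² = 43200*1/240² = 3/4
CG = +√(3/4) = +0.866025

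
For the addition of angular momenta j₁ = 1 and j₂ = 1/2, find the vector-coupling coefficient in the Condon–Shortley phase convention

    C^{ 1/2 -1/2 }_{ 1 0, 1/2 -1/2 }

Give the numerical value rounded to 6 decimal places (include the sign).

+0.577350

√[2·1!1!0!/3! · 1!1!0!1!0!1!] = √(1/3)
  +(−1)^0/∏(0,1,1,0,0,0)! = 1  (running 1)
⟨..|..⟩ = √(1/3)·(1) = +0.577350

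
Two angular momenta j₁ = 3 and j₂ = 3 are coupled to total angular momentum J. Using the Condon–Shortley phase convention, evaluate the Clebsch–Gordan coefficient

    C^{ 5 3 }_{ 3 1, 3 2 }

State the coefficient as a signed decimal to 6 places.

triangle: 1!·5!·5!/12! = 14400/479001600
(j±m)!: 4!·2!·5!·1!·8!·2! = 464486400
prefactor² = (2J+1)·Δ·N² = 153600
  k=0: +1/(0!·1!·2!·5!·3!·0!) = 1/1440
  k=1: −1/(1!·0!·1!·4!·4!·1!) = -1/576
Σ = -1/960  ⇒  CG² = 153600·(-1/960)² = 1/6
CG = −√(1/6) = -0.408248

-0.408248  (= −√(1/6))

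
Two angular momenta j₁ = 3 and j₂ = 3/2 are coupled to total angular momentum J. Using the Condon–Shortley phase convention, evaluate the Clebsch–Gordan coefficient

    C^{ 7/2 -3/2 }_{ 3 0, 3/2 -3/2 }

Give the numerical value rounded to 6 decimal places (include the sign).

+0.690066  (= +√(10/21))

triangle: 1!×5!×2!/9! = 240/362880
(j±m)!: 3!×3!×0!×3!×2!×5! = 51840
prefactor² = (2J+1)×Δ×N² = 1920/7
  k=0: +1/(0!×1!×3!×0!×2!×2!) = 1/24
Σ = 1/24  ⇒  CG² = 1920/7×1/24² = 10/21
CG = +√(10/21) = +0.690066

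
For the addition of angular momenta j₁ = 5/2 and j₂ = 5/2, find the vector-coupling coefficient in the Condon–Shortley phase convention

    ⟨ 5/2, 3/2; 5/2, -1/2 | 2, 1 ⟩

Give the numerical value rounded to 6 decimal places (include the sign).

j₁+j₂−J=3  J+j₁−j₂=2  J−j₁+j₂=2  j₁+j₂+J+1=8
(j₁±m₁, j₂±m₂, J±M) = (4,1,2,3,3,1)
P² = 36/7
sum k=0..1:
  [0] +1/12 = 1/12
  [1] −1/4 = -1/4
S = -1/6
C² = P²·S² = 1/7 ; C = -0.377964

-0.377964  (= −√(1/7))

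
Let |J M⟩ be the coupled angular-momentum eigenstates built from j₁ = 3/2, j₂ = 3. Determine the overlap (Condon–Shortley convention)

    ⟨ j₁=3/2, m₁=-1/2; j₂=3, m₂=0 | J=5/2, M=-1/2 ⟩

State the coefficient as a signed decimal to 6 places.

-0.414039

√[6·2!1!4!/8! · 1!2!3!3!2!3!] = √(216/35)
  +(−1)^1/∏(1,1,1,2,0,2)! = -1/4  (running -1/4)
  +(−1)^2/∏(2,0,0,1,1,3)! = 1/12  (running -1/6)
⟨..|..⟩ = √(216/35)·(-1/6) = -0.414039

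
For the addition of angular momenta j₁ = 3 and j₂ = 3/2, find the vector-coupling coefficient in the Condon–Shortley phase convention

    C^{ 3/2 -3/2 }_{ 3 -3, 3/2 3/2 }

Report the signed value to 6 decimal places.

√[4·3!3!0!/7! · 0!6!3!0!0!3!] = √(5184/7)
  +(−1)^3/∏(3,0,3,0,0,0)! = -1/36  (running -1/36)
⟨..|..⟩ = √(5184/7)·(-1/36) = -0.755929

-0.755929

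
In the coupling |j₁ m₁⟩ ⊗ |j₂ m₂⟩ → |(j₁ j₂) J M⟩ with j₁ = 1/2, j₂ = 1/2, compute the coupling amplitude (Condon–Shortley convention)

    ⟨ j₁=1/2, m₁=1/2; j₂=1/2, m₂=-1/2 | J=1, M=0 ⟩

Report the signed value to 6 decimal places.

+0.707107  (= +√(1/2))

j₁+j₂−J=0  J+j₁−j₂=1  J−j₁+j₂=1  j₁+j₂+J+1=3
(j₁±m₁, j₂±m₂, J±M) = (1,0,0,1,1,1)
P² = 1/2
sum k=0..0:
  [0] +1/1 = 1
S = 1
C² = P²·S² = 1/2 ; C = +0.707107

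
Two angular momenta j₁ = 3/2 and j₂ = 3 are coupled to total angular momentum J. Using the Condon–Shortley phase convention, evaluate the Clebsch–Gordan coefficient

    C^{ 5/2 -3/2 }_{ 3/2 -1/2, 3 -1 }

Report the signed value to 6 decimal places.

-0.591608  (= −√(7/20))

√[6·2!1!4!/8! · 1!2!2!4!1!4!] = √(576/35)
  +(−1)^1/∏(1,1,1,1,0,3)! = -1/6  (running -1/6)
  +(−1)^2/∏(2,0,0,0,1,4)! = 1/48  (running -7/48)
⟨..|..⟩ = √(576/35)·(-7/48) = -0.591608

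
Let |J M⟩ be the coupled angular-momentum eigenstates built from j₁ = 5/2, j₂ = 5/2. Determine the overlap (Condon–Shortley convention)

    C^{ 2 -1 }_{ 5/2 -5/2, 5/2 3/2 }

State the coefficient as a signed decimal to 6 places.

-0.597614

triangle: 3!×2!×2!/8! = 24/40320
(j±m)!: 0!×5!×4!×1!×1!×3! = 17280
prefactor² = (2J+1)×Δ×N² = 360/7
  k=3: −1/(3!×0!×2!×1!×0!×1!) = -1/12
Σ = -1/12  ⇒  CG² = 360/7×(-1/12)² = 5/14
CG = −√(5/14) = -0.597614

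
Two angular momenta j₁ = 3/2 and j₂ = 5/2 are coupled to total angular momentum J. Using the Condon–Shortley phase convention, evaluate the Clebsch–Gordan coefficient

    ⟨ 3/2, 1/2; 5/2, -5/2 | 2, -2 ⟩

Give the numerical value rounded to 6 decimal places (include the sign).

+√(10/21) = +0.690066

√[5·2!1!3!/7! · 2!1!0!5!0!4!] = √(480/7)
  +(−1)^0/∏(0,2,1,0,0,3)! = 1/12  (running 1/12)
⟨..|..⟩ = √(480/7)·(1/12) = +0.690066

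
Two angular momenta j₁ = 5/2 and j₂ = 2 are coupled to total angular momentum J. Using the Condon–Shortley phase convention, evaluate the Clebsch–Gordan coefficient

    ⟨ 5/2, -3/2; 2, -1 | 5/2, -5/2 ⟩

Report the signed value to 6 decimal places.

triangle: 2!·3!·2!/8! = 24/40320
(j±m)!: 1!·4!·1!·3!·0!·5! = 17280
prefactor² = (2J+1)·Δ·N² = 432/7
  k=1: −1/(1!·1!·3!·0!·0!·2!) = -1/12
Σ = -1/12  ⇒  CG² = 432/7·(-1/12)² = 3/7
CG = −√(3/7) = -0.654654

−√(3/7) = -0.654654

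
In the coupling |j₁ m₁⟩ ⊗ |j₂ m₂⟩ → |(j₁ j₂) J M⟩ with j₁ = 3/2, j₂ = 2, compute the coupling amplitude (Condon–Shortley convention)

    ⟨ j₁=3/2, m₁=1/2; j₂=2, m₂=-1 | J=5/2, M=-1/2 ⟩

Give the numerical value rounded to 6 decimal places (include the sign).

+0.597614  (= +√(5/14))

triangle: 1!·2!·3!/7! = 12/5040
(j±m)!: 2!·1!·1!·3!·2!·3! = 144
prefactor² = (2J+1)·Δ·N² = 72/35
  k=0: +1/(0!·1!·1!·1!·1!·2!) = 1/2
  k=1: −1/(1!·0!·0!·0!·2!·3!) = -1/12
Σ = 5/12  ⇒  CG² = 72/35·5/12² = 5/14
CG = +√(5/14) = +0.597614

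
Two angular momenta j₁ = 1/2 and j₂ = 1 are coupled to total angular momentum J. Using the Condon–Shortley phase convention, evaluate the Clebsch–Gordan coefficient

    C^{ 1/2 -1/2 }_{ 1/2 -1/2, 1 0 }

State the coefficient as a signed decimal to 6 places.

−√(1/3) = -0.577350

j₁+j₂−J=1  J+j₁−j₂=0  J−j₁+j₂=1  j₁+j₂+J+1=3
(j₁±m₁, j₂±m₂, J±M) = (0,1,1,1,0,1)
P² = 1/3
sum k=1..1:
  [1] −1/1 = -1
S = -1
C² = P²·S² = 1/3 ; C = -0.577350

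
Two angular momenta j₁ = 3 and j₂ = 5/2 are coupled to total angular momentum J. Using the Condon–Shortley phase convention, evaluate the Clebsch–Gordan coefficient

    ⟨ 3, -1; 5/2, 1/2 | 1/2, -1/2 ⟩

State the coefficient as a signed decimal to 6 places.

j₁+j₂−J=5  J+j₁−j₂=1  J−j₁+j₂=0  j₁+j₂+J+1=7
(j₁±m₁, j₂±m₂, J±M) = (2,4,3,2,0,1)
P² = 192/7
sum k=3..3:
  [3] −1/12 = -1/12
S = -1/12
C² = P²·S² = 4/21 ; C = -0.436436

−√(4/21) ≈ -0.436436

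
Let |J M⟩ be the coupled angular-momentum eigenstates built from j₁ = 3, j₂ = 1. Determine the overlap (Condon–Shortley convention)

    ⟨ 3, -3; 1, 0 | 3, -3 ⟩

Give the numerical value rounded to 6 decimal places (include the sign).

-0.866025  (= −√(3/4))

√[7·1!5!1!/8! · 0!6!1!1!0!6!] = √(10800)
  +(−1)^1/∏(1,0,5,0,0,1)! = -1/120  (running -1/120)
⟨..|..⟩ = √(10800)·(-1/120) = -0.866025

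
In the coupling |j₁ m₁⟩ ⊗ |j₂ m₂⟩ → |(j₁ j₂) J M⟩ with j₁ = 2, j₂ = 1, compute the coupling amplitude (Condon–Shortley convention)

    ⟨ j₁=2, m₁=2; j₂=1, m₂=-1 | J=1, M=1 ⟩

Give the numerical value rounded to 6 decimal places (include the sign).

j₁+j₂−J=2  J+j₁−j₂=2  J−j₁+j₂=0  j₁+j₂+J+1=5
(j₁±m₁, j₂±m₂, J±M) = (4,0,0,2,2,0)
P² = 48/5
sum k=0..0:
  [0] +1/4 = 1/4
S = 1/4
C² = P²·S² = 3/5 ; C = +0.774597

+√(3/5) = +0.774597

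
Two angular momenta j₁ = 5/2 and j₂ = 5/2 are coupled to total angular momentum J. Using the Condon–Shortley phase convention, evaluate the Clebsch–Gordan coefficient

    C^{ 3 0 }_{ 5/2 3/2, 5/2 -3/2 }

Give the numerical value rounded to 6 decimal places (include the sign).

triangle: 2!·3!·3!/9! = 72/362880
(j±m)!: 4!·1!·1!·4!·3!·3! = 20736
prefactor² = (2J+1)·Δ·N² = 144/5
  k=0: +1/(0!·2!·1!·1!·2!·2!) = 1/8
  k=1: −1/(1!·1!·0!·0!·3!·3!) = -1/36
Σ = 7/72  ⇒  CG² = 144/5·7/72² = 49/180
CG = +√(49/180) = +0.521749

+√(49/180) = +0.521749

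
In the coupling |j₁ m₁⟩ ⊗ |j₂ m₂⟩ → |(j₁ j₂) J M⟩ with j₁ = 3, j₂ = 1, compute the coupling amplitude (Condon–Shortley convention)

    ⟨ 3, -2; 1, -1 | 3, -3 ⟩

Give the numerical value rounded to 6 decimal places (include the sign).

+0.500000

√[7·1!5!1!/8! · 1!5!0!2!0!6!] = √(3600)
  +(−1)^0/∏(0,1,5,0,0,1)! = 1/120  (running 1/120)
⟨..|..⟩ = √(3600)·(1/120) = +0.500000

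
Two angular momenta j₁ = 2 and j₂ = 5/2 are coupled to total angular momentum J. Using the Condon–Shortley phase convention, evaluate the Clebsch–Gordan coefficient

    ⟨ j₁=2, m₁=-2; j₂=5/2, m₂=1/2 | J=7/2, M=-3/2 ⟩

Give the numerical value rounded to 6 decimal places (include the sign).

√[8·1!3!4!/9! · 0!4!3!2!2!5!] = √(1536/7)
  +(−1)^1/∏(1,0,3,2,0,2)! = -1/24  (running -1/24)
⟨..|..⟩ = √(1536/7)·(-1/24) = -0.617213

-0.617213  (= −√(8/21))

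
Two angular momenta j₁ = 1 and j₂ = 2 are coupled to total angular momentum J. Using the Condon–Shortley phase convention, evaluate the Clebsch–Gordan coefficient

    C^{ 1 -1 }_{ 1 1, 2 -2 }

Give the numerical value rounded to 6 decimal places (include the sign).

triangle: 2!*0!*2!/5! = 4/120
(j±m)!: 2!*0!*0!*4!*0!*2! = 96
prefactor² = (2J+1)*Δ*N² = 48/5
  k=0: +1/(0!*2!*0!*0!*0!*2!) = 1/4
Σ = 1/4  ⇒  CG² = 48/5*1/4² = 3/5
CG = +√(3/5) = +0.774597

+√(3/5) ≈ +0.774597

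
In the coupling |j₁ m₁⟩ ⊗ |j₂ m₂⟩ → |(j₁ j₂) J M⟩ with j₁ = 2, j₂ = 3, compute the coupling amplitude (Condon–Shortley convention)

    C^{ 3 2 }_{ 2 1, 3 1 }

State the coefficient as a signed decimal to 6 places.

−√(1/4) ≈ -0.500000

j₁+j₂−J=2  J+j₁−j₂=2  J−j₁+j₂=4  j₁+j₂+J+1=9
(j₁±m₁, j₂±m₂, J±M) = (3,1,4,2,5,1)
P² = 64
sum k=0..1:
  [0] +1/48 = 1/48
  [1] −1/12 = -1/12
S = -1/16
C² = P²·S² = 1/4 ; C = -0.500000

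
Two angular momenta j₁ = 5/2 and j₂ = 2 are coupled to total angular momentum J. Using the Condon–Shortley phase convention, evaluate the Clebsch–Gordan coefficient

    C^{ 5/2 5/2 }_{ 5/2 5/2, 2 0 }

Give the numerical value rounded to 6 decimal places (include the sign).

j₁+j₂−J=2  J+j₁−j₂=3  J−j₁+j₂=2  j₁+j₂+J+1=8
(j₁±m₁, j₂±m₂, J±M) = (5,0,2,2,5,0)
P² = 1440/7
sum k=0..0:
  [0] +1/24 = 1/24
S = 1/24
C² = P²·S² = 5/14 ; C = +0.597614

+0.597614  (= +√(5/14))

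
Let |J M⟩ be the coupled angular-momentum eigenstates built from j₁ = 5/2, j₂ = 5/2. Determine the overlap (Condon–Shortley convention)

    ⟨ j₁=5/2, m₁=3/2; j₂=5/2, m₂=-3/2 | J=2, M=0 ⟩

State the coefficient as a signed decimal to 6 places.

√[5·3!2!2!/8! · 4!1!1!4!2!2!] = √(48/7)
  +(−1)^0/∏(0,3,1,1,1,1)! = 1/6  (running 1/6)
  +(−1)^1/∏(1,2,0,0,2,2)! = -1/8  (running 1/24)
⟨..|..⟩ = √(48/7)·(1/24) = +0.109109

+√(1/84) = +0.109109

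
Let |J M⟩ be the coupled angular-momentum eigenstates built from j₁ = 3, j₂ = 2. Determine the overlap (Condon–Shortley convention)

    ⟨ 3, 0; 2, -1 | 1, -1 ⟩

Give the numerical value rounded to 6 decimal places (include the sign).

-0.292770

√[3·4!2!0!/7! · 3!3!1!3!0!2!] = √(432/35)
  +(−1)^1/∏(1,3,2,0,0,0)! = -1/12  (running -1/12)
⟨..|..⟩ = √(432/35)·(-1/12) = -0.292770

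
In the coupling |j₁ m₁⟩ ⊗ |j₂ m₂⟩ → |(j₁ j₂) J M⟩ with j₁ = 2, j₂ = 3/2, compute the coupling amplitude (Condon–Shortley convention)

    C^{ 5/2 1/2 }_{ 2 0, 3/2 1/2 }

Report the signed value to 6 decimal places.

−√(3/35) = -0.292770

√[6·1!3!2!/7! · 2!2!2!1!3!2!] = √(48/35)
  +(−1)^0/∏(0,1,2,2,1,0)! = 1/4  (running 1/4)
  +(−1)^1/∏(1,0,1,1,2,1)! = -1/2  (running -1/4)
⟨..|..⟩ = √(48/35)·(-1/4) = -0.292770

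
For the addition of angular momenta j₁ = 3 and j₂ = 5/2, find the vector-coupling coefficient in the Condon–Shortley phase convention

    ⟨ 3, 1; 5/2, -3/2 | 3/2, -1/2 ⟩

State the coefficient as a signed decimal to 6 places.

j₁+j₂−J=4  J+j₁−j₂=2  J−j₁+j₂=1  j₁+j₂+J+1=8
(j₁±m₁, j₂±m₂, J±M) = (4,2,1,4,1,2)
P² = 384/35
sum k=0..1:
  [0] +1/48 = 1/48
  [1] −1/6 = -1/6
S = -7/48
C² = P²·S² = 7/30 ; C = -0.483046

-0.483046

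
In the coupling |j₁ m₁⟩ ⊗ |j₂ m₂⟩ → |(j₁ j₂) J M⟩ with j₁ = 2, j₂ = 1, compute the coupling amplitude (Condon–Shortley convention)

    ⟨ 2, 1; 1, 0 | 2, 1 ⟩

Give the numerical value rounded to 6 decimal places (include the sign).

triangle: 1!*3!*1!/6! = 6/720
(j±m)!: 3!*1!*1!*1!*3!*1! = 36
prefactor² = (2J+1)*Δ*N² = 3/2
  k=0: +1/(0!*1!*1!*1!*2!*0!) = 1/2
  k=1: −1/(1!*0!*0!*0!*3!*1!) = -1/6
Σ = 1/3  ⇒  CG² = 3/2*1/3² = 1/6
CG = +√(1/6) = +0.408248

+0.408248  (= +√(1/6))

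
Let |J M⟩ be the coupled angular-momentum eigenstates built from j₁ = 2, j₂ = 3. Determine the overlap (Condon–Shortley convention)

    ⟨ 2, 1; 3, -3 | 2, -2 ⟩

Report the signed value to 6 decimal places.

triangle: 3!*1!*3!/8! = 36/40320
(j±m)!: 3!*1!*0!*6!*0!*4! = 103680
prefactor² = (2J+1)*Δ*N² = 3240/7
  k=0: +1/(0!*3!*1!*0!*0!*3!) = 1/36
Σ = 1/36  ⇒  CG² = 3240/7*1/36² = 5/14
CG = +√(5/14) = +0.597614

+0.597614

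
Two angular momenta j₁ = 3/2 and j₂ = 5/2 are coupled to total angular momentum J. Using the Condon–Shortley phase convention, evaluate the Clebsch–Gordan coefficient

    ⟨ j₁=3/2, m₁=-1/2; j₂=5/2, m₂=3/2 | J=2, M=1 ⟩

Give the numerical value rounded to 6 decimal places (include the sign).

+√(1/42) ≈ +0.154303

√[5·2!1!3!/7! · 1!2!4!1!3!1!] = √(24/7)
  +(−1)^1/∏(1,1,1,3,0,0)! = -1/6  (running -1/6)
  +(−1)^2/∏(2,0,0,2,1,1)! = 1/4  (running 1/12)
⟨..|..⟩ = √(24/7)·(1/12) = +0.154303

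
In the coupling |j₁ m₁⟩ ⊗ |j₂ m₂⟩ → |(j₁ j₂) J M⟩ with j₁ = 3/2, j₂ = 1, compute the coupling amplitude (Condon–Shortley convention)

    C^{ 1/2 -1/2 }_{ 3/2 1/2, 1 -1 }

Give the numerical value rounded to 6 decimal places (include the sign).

+√(1/6) = +0.408248

j₁+j₂−J=2  J+j₁−j₂=1  J−j₁+j₂=0  j₁+j₂+J+1=4
(j₁±m₁, j₂±m₂, J±M) = (2,1,0,2,0,1)
P² = 2/3
sum k=0..0:
  [0] +1/2 = 1/2
S = 1/2
C² = P²·S² = 1/6 ; C = +0.408248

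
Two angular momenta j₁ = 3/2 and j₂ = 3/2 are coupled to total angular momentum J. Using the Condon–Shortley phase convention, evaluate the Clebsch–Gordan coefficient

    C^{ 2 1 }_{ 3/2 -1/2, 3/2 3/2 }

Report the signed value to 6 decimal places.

j₁+j₂−J=1  J+j₁−j₂=2  J−j₁+j₂=2  j₁+j₂+J+1=6
(j₁±m₁, j₂±m₂, J±M) = (1,2,3,0,3,1)
P² = 2
sum k=1..1:
  [1] −1/2 = -1/2
S = -1/2
C² = P²·S² = 1/2 ; C = -0.707107

-0.707107  (= −√(1/2))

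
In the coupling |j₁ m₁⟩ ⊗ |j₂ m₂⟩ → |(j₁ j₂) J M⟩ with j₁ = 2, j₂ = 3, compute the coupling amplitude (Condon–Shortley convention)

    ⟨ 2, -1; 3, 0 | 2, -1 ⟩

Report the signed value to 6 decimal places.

triangle: 3!·1!·3!/8! = 36/40320
(j±m)!: 1!·3!·3!·3!·1!·3! = 1296
prefactor² = (2J+1)·Δ·N² = 81/14
  k=2: +1/(2!·1!·1!·1!·0!·2!) = 1/4
  k=3: −1/(3!·0!·0!·0!·1!·3!) = -1/36
Σ = 2/9  ⇒  CG² = 81/14·2/9² = 2/7
CG = +√(2/7) = +0.534522

+0.534522  (= +√(2/7))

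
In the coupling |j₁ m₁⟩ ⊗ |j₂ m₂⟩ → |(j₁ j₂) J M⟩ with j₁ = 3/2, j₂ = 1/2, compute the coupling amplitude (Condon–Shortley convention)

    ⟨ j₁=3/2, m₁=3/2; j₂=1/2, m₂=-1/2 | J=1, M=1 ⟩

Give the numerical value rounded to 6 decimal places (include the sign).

√[3·1!2!0!/4! · 3!0!0!1!2!0!] = √(3)
  +(−1)^0/∏(0,1,0,0,2,0)! = 1/2  (running 1/2)
⟨..|..⟩ = √(3)·(1/2) = +0.866025

+√(3/4) = +0.866025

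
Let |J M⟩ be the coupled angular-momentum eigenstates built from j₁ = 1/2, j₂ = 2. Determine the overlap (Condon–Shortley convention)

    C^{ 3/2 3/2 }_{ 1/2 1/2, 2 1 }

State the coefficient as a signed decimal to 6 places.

j₁+j₂−J=1  J+j₁−j₂=0  J−j₁+j₂=3  j₁+j₂+J+1=5
(j₁±m₁, j₂±m₂, J±M) = (1,0,3,1,3,0)
P² = 36/5
sum k=0..0:
  [0] +1/6 = 1/6
S = 1/6
C² = P²·S² = 1/5 ; C = +0.447214

+√(1/5) ≈ +0.447214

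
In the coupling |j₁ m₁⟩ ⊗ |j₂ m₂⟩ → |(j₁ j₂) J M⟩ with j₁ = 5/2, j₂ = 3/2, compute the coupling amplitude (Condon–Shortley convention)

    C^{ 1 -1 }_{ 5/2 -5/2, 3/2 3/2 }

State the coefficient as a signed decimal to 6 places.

j₁+j₂−J=3  J+j₁−j₂=2  J−j₁+j₂=0  j₁+j₂+J+1=6
(j₁±m₁, j₂±m₂, J±M) = (0,5,3,0,0,2)
P² = 72
sum k=3..3:
  [3] −1/12 = -1/12
S = -1/12
C² = P²·S² = 1/2 ; C = -0.707107

−√(1/2) ≈ -0.707107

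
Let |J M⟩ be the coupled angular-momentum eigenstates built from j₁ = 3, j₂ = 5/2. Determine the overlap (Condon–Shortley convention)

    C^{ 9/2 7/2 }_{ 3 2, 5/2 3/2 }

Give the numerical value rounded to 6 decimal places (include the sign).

j₁+j₂−J=1  J+j₁−j₂=5  J−j₁+j₂=4  j₁+j₂+J+1=11
(j₁±m₁, j₂±m₂, J±M) = (5,1,4,1,8,1)
P² = 921600/11
sum k=0..1:
  [0] +1/576 = 1/576
  [1] −1/720 = -1/720
S = 1/2880
C² = P²·S² = 1/99 ; C = +0.100504

+√(1/99) = +0.100504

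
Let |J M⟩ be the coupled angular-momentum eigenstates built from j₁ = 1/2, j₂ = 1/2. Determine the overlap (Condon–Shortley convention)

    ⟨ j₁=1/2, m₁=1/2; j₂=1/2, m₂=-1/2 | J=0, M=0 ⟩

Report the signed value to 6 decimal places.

j₁+j₂−J=1  J+j₁−j₂=0  J−j₁+j₂=0  j₁+j₂+J+1=2
(j₁±m₁, j₂±m₂, J±M) = (1,0,0,1,0,0)
P² = 1/2
sum k=0..0:
  [0] +1/1 = 1
S = 1
C² = P²·S² = 1/2 ; C = +0.707107

+√(1/2) = +0.707107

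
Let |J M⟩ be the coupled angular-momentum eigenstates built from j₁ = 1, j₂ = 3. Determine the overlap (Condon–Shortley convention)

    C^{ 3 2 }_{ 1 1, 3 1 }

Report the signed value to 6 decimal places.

√[7·1!1!5!/8! · 2!0!4!2!5!1!] = √(240)
  +(−1)^0/∏(0,1,0,4,1,1)! = 1/24  (running 1/24)
⟨..|..⟩ = √(240)·(1/24) = +0.645497

+√(5/12) = +0.645497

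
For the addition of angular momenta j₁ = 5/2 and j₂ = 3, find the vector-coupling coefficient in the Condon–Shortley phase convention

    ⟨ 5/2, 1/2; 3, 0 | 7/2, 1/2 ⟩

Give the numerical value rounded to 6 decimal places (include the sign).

−√(4/21) = -0.436436

j₁+j₂−J=2  J+j₁−j₂=3  J−j₁+j₂=4  j₁+j₂+J+1=10
(j₁±m₁, j₂±m₂, J±M) = (3,2,3,3,4,3)
P² = 6912/175
sum k=0..2:
  [0] +1/24 = 1/24
  [1] −1/8 = -1/8
  [2] +1/72 = 1/72
S = -5/72
C² = P²·S² = 4/21 ; C = -0.436436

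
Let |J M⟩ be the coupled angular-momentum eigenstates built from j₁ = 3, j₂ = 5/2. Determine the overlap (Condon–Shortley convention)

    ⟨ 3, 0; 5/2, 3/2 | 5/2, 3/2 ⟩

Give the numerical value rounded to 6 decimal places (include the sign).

+0.483046  (= +√(7/30))

√[6·3!3!2!/9! · 3!3!4!1!4!1!] = √(864/35)
  +(−1)^2/∏(2,1,1,2,2,0)! = 1/8  (running 1/8)
  +(−1)^3/∏(3,0,0,1,3,1)! = -1/36  (running 7/72)
⟨..|..⟩ = √(864/35)·(7/72) = +0.483046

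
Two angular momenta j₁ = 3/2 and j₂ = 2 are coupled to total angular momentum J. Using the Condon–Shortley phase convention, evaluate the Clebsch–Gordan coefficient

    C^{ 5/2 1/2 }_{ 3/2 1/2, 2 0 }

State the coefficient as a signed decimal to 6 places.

j₁+j₂−J=1  J+j₁−j₂=2  J−j₁+j₂=3  j₁+j₂+J+1=7
(j₁±m₁, j₂±m₂, J±M) = (2,1,2,2,3,2)
P² = 48/35
sum k=0..1:
  [0] +1/2 = 1/2
  [1] −1/4 = -1/4
S = 1/4
C² = P²·S² = 3/35 ; C = +0.292770

+0.292770  (= +√(3/35))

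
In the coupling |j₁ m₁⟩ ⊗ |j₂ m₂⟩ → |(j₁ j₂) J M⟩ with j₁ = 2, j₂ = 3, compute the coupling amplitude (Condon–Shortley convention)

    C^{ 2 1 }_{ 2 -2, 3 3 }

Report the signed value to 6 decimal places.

-0.597614

√[5·3!1!3!/8! · 0!4!6!0!3!1!] = √(3240/7)
  +(−1)^3/∏(3,0,1,3,0,0)! = -1/36  (running -1/36)
⟨..|..⟩ = √(3240/7)·(-1/36) = -0.597614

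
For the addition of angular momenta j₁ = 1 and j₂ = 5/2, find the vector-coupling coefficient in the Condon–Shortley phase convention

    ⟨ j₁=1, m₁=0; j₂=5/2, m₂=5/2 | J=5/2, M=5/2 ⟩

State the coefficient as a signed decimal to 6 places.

-0.845154  (= −√(5/7))

j₁+j₂−J=1  J+j₁−j₂=1  J−j₁+j₂=4  j₁+j₂+J+1=7
(j₁±m₁, j₂±m₂, J±M) = (1,1,5,0,5,0)
P² = 2880/7
sum k=1..1:
  [1] −1/24 = -1/24
S = -1/24
C² = P²·S² = 5/7 ; C = -0.845154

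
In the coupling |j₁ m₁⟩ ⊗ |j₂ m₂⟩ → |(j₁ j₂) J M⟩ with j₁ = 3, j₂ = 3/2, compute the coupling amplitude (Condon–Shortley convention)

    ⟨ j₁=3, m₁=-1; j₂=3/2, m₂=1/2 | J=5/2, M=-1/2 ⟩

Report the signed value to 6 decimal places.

√[6·2!4!1!/8! · 2!4!2!1!2!3!] = √(288/35)
  +(−1)^1/∏(1,1,3,1,1,0)! = -1/6  (running -1/6)
  +(−1)^2/∏(2,0,2,0,2,1)! = 1/8  (running -1/24)
⟨..|..⟩ = √(288/35)·(-1/24) = -0.119523

−√(1/70) ≈ -0.119523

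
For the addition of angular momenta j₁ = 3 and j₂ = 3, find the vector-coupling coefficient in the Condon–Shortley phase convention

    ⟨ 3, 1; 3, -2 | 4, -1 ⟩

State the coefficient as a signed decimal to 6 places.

+0.455842  (= +√(16/77))

√[9·2!4!4!/11! · 4!2!1!5!3!5!] = √(82944/77)
  +(−1)^0/∏(0,2,2,1,2,3)! = 1/48  (running 1/48)
  +(−1)^1/∏(1,1,1,0,3,4)! = -1/144  (running 1/72)
⟨..|..⟩ = √(82944/77)·(1/72) = +0.455842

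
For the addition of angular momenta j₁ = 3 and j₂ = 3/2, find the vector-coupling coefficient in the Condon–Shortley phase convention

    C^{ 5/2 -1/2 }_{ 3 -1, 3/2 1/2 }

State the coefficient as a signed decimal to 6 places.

j₁+j₂−J=2  J+j₁−j₂=4  J−j₁+j₂=1  j₁+j₂+J+1=8
(j₁±m₁, j₂±m₂, J±M) = (2,4,2,1,2,3)
P² = 288/35
sum k=1..2:
  [1] −1/6 = -1/6
  [2] +1/8 = 1/8
S = -1/24
C² = P²·S² = 1/70 ; C = -0.119523

−√(1/70) = -0.119523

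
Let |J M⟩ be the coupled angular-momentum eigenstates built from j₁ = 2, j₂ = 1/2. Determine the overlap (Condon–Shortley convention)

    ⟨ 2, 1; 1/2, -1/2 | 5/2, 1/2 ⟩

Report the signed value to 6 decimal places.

triangle: 0!×4!×1!/6! = 24/720
(j±m)!: 3!×1!×0!×1!×3!×2! = 72
prefactor² = (2J+1)×Δ×N² = 72/5
  k=0: +1/(0!×0!×1!×0!×3!×1!) = 1/6
Σ = 1/6  ⇒  CG² = 72/5×1/6² = 2/5
CG = +√(2/5) = +0.632456

+√(2/5) ≈ +0.632456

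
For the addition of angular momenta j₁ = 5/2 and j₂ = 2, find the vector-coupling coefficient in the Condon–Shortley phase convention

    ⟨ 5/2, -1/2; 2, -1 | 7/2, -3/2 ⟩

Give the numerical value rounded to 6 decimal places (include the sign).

√[8·1!4!3!/9! · 2!3!1!3!2!5!] = √(384/7)
  +(−1)^0/∏(0,1,3,1,1,2)! = 1/12  (running 1/12)
  +(−1)^1/∏(1,0,2,0,2,3)! = -1/24  (running 1/24)
⟨..|..⟩ = √(384/7)·(1/24) = +0.308607

+0.308607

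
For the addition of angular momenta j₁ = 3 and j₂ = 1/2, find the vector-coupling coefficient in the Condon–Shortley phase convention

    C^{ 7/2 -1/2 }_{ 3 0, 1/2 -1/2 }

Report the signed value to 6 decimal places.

+√(4/7) ≈ +0.755929

triangle: 0!·6!·1!/8! = 720/40320
(j±m)!: 3!·3!·0!·1!·3!·4! = 5184
prefactor² = (2J+1)·Δ·N² = 5184/7
  k=0: +1/(0!·0!·3!·0!·3!·1!) = 1/36
Σ = 1/36  ⇒  CG² = 5184/7·1/36² = 4/7
CG = +√(4/7) = +0.755929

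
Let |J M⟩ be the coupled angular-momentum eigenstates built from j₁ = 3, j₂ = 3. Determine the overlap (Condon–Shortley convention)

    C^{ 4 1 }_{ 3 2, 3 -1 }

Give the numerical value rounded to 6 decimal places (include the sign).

+0.455842  (= +√(16/77))

j₁+j₂−J=2  J+j₁−j₂=4  J−j₁+j₂=4  j₁+j₂+J+1=11
(j₁±m₁, j₂±m₂, J±M) = (5,1,2,4,5,3)
P² = 82944/77
sum k=0..1:
  [0] +1/48 = 1/48
  [1] −1/144 = -1/144
S = 1/72
C² = P²·S² = 16/77 ; C = +0.455842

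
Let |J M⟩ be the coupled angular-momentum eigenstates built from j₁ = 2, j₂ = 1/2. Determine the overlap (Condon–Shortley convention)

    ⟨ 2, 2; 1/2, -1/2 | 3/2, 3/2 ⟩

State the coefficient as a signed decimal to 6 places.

j₁+j₂−J=1  J+j₁−j₂=3  J−j₁+j₂=0  j₁+j₂+J+1=5
(j₁±m₁, j₂±m₂, J±M) = (4,0,0,1,3,0)
P² = 144/5
sum k=0..0:
  [0] +1/6 = 1/6
S = 1/6
C² = P²·S² = 4/5 ; C = +0.894427

+0.894427  (= +√(4/5))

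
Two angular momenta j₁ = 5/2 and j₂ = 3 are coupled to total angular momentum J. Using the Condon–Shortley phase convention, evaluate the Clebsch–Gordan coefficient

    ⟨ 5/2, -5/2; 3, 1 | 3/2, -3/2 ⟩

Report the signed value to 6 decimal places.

+0.267261  (= +√(1/14))

√[4·4!1!2!/8! · 0!5!4!2!0!3!] = √(1152/7)
  +(−1)^4/∏(4,0,1,0,0,2)! = 1/48  (running 1/48)
⟨..|..⟩ = √(1152/7)·(1/48) = +0.267261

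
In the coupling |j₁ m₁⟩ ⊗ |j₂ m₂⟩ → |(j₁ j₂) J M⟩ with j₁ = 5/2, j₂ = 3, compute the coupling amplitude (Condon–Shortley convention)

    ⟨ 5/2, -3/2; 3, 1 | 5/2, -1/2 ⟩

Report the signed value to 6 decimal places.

+√(1/35) ≈ +0.169031

triangle: 3!·2!·3!/9! = 72/362880
(j±m)!: 1!·4!·4!·2!·2!·3! = 13824
prefactor² = (2J+1)·Δ·N² = 576/35
  k=2: +1/(2!·1!·2!·2!·0!·1!) = 1/8
  k=3: −1/(3!·0!·1!·1!·1!·2!) = -1/12
Σ = 1/24  ⇒  CG² = 576/35·1/24² = 1/35
CG = +√(1/35) = +0.169031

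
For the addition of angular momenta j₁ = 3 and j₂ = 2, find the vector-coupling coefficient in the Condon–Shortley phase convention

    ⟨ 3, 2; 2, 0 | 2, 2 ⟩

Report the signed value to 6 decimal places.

-0.597614  (= −√(5/14))

j₁+j₂−J=3  J+j₁−j₂=3  J−j₁+j₂=1  j₁+j₂+J+1=8
(j₁±m₁, j₂±m₂, J±M) = (5,1,2,2,4,0)
P² = 360/7
sum k=1..1:
  [1] −1/12 = -1/12
S = -1/12
C² = P²·S² = 5/14 ; C = -0.597614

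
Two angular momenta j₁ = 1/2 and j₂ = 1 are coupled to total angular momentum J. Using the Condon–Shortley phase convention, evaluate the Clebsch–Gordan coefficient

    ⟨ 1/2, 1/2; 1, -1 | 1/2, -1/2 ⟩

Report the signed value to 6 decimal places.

triangle: 1!*0!*1!/3! = 1/6
(j±m)!: 1!*0!*0!*2!*0!*1! = 2
prefactor² = (2J+1)*Δ*N² = 2/3
  k=0: +1/(0!*1!*0!*0!*0!*1!) = 1
Σ = 1  ⇒  CG² = 2/3*1² = 2/3
CG = +√(2/3) = +0.816497

+0.816497  (= +√(2/3))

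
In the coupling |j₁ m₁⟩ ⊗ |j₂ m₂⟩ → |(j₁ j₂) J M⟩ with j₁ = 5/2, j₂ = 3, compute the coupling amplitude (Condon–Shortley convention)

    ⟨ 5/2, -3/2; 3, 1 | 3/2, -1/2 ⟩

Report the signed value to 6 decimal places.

-0.483046

√[4·4!1!2!/8! · 1!4!4!2!1!2!] = √(384/35)
  +(−1)^3/∏(3,1,1,1,0,1)! = -1/6  (running -1/6)
  +(−1)^4/∏(4,0,0,0,1,2)! = 1/48  (running -7/48)
⟨..|..⟩ = √(384/35)·(-7/48) = -0.483046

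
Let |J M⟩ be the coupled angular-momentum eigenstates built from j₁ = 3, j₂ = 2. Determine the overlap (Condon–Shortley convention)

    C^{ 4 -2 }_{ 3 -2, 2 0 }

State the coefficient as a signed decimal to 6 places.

√[9·1!5!3!/10! · 1!5!2!2!2!6!] = √(8640/7)
  +(−1)^0/∏(0,1,5,2,0,1)! = 1/240  (running 1/240)
  +(−1)^1/∏(1,0,4,1,1,2)! = -1/48  (running -1/60)
⟨..|..⟩ = √(8640/7)·(-1/60) = -0.585540

-0.585540  (= −√(12/35))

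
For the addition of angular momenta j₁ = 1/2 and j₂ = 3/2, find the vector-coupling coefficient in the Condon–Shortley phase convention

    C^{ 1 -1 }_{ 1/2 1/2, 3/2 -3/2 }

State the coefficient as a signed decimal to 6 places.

triangle: 1!·0!·2!/4! = 2/24
(j±m)!: 1!·0!·0!·3!·0!·2! = 12
prefactor² = (2J+1)·Δ·N² = 3
  k=0: +1/(0!·1!·0!·0!·0!·2!) = 1/2
Σ = 1/2  ⇒  CG² = 3·1/2² = 3/4
CG = +√(3/4) = +0.866025

+√(3/4) = +0.866025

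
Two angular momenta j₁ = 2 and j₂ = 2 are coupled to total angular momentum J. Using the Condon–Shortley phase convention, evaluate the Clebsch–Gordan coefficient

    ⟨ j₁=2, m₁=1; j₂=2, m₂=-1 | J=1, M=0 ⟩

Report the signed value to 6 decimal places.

√[3·3!1!1!/6! · 3!1!1!3!1!1!] = √(9/10)
  +(−1)^0/∏(0,3,1,1,0,0)! = 1/6  (running 1/6)
  +(−1)^1/∏(1,2,0,0,1,1)! = -1/2  (running -1/3)
⟨..|..⟩ = √(9/10)·(-1/3) = -0.316228

−√(1/10) = -0.316228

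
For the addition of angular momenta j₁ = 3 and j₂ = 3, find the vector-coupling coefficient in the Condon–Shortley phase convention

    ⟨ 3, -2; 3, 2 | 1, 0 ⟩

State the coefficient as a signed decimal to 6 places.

√[3·5!1!1!/8! · 1!5!5!1!1!1!] = √(900/7)
  +(−1)^4/∏(4,1,1,1,0,0)! = 1/24  (running 1/24)
  +(−1)^5/∏(5,0,0,0,1,1)! = -1/120  (running 1/30)
⟨..|..⟩ = √(900/7)·(1/30) = +0.377964

+0.377964  (= +√(1/7))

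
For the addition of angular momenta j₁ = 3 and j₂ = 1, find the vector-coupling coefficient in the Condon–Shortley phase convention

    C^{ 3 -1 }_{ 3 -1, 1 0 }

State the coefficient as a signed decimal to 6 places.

√[7·1!5!1!/8! · 2!4!1!1!2!4!] = √(48)
  +(−1)^0/∏(0,1,4,1,1,0)! = 1/24  (running 1/24)
  +(−1)^1/∏(1,0,3,0,2,1)! = -1/12  (running -1/24)
⟨..|..⟩ = √(48)·(-1/24) = -0.288675

-0.288675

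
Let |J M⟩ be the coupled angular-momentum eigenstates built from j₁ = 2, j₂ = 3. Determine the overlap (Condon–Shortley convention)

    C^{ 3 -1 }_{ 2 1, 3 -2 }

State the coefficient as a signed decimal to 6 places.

+√(1/4) = +0.500000

√[7·2!2!4!/9! · 3!1!1!5!2!4!] = √(64)
  +(−1)^0/∏(0,2,1,1,1,3)! = 1/12  (running 1/12)
  +(−1)^1/∏(1,1,0,0,2,4)! = -1/48  (running 1/16)
⟨..|..⟩ = √(64)·(1/16) = +0.500000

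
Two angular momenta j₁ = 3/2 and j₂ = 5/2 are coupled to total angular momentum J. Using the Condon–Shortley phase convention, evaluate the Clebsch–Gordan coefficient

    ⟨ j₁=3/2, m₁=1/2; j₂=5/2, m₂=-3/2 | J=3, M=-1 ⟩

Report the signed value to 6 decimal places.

triangle: 1!·2!·4!/8! = 48/40320
(j±m)!: 2!·1!·1!·4!·2!·4! = 2304
prefactor² = (2J+1)·Δ·N² = 96/5
  k=0: +1/(0!·1!·1!·1!·1!·3!) = 1/6
  k=1: −1/(1!·0!·0!·0!·2!·4!) = -1/48
Σ = 7/48  ⇒  CG² = 96/5·7/48² = 49/120
CG = +√(49/120) = +0.639010

+√(49/120) = +0.639010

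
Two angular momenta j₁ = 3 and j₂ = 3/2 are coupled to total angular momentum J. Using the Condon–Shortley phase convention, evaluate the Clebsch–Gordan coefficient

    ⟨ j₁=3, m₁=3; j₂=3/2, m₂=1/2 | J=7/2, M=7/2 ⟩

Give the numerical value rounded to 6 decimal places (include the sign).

√[8·1!5!2!/9! · 6!0!2!1!7!0!] = √(38400)
  +(−1)^0/∏(0,1,0,2,5,0)! = 1/240  (running 1/240)
⟨..|..⟩ = √(38400)·(1/240) = +0.816497

+0.816497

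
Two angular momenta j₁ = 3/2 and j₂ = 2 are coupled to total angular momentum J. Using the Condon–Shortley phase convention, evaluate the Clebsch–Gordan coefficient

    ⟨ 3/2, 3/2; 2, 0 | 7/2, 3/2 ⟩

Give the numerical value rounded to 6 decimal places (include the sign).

triangle: 0!*3!*4!/8! = 144/40320
(j±m)!: 3!*0!*2!*2!*5!*2! = 5760
prefactor² = (2J+1)*Δ*N² = 1152/7
  k=0: +1/(0!*0!*0!*2!*3!*2!) = 1/24
Σ = 1/24  ⇒  CG² = 1152/7*1/24² = 2/7
CG = +√(2/7) = +0.534522

+√(2/7) ≈ +0.534522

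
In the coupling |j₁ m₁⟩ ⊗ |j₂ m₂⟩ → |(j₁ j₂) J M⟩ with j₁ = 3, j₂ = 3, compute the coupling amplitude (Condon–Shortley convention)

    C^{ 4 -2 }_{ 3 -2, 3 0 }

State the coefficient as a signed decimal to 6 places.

+0.139573

triangle: 2!·4!·4!/11! = 1152/39916800
(j±m)!: 1!·5!·3!·3!·2!·6! = 6220800
prefactor² = (2J+1)·Δ·N² = 124416/77
  k=1: −1/(1!·1!·4!·2!·0!·2!) = -1/96
  k=2: +1/(2!·0!·3!·1!·1!·3!) = 1/72
Σ = 1/288  ⇒  CG² = 124416/77·1/288² = 3/154
CG = +√(3/154) = +0.139573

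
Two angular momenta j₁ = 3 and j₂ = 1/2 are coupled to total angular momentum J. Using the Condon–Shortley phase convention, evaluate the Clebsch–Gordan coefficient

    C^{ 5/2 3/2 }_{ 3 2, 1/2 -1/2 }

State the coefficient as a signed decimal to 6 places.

triangle: 1!·5!·0!/7! = 120/5040
(j±m)!: 5!·1!·0!·1!·4!·1! = 2880
prefactor² = (2J+1)·Δ·N² = 2880/7
  k=0: +1/(0!·1!·1!·0!·4!·0!) = 1/24
Σ = 1/24  ⇒  CG² = 2880/7·1/24² = 5/7
CG = +√(5/7) = +0.845154

+0.845154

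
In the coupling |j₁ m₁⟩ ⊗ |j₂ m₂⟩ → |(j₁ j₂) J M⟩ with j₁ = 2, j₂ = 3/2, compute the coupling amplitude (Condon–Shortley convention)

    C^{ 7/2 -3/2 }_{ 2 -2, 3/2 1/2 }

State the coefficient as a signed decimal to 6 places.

j₁+j₂−J=0  J+j₁−j₂=4  J−j₁+j₂=3  j₁+j₂+J+1=8
(j₁±m₁, j₂±m₂, J±M) = (0,4,2,1,2,5)
P² = 2304/7
sum k=0..0:
  [0] +1/48 = 1/48
S = 1/48
C² = P²·S² = 1/7 ; C = +0.377964

+√(1/7) ≈ +0.377964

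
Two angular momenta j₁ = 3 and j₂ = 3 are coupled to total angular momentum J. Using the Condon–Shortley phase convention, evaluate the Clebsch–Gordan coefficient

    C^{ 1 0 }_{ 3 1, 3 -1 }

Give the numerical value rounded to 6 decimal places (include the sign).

+√(1/28) ≈ +0.188982

√[3·5!1!1!/8! · 4!2!2!4!1!1!] = √(144/7)
  +(−1)^1/∏(1,4,1,1,0,0)! = -1/24  (running -1/24)
  +(−1)^2/∏(2,3,0,0,1,1)! = 1/12  (running 1/24)
⟨..|..⟩ = √(144/7)·(1/24) = +0.188982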